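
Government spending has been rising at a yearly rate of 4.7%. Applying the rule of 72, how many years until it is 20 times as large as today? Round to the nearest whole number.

around 66 years

Doubling time ≈ 72/4.7 = 15.32 years.
Reaching 20× takes log₂(20) ≈ 4.32 doublings.
4.32 × 15.32 ≈ 66 years.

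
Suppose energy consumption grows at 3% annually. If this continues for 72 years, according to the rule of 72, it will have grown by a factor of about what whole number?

72/3 ≈ 24.00 years per doubling.
72 years fits 3 doublings: 2^3 = 8.

about 8 times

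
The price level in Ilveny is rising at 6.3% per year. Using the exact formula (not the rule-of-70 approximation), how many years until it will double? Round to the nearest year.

11 years

t = ln(2) / ln(1 + 0.063) = 0.6931 / 0.061095 ≈ 11.34.
≈ 11 years.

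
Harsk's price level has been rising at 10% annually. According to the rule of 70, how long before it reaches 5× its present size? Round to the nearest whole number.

One doubling takes 70/10 = 7.00 years.
Reaching 5× takes log₂(5) ≈ 2.32 doublings.
2.32 × 7.00 ≈ 16 years.

about 16 years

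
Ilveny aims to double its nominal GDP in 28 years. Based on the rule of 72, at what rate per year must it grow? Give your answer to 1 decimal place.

72 / 28 ≈ 2.57, so about 2.6% per year.

around 2.6% per year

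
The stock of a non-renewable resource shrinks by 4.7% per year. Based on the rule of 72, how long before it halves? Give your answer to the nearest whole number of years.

15 years

The rule works in reverse for decay: 72/4.7 ≈ 15.32 years to halve.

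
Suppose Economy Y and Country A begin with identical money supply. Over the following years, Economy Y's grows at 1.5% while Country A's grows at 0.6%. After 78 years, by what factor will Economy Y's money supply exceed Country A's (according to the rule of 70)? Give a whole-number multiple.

2 times

Economy Y pulls ahead at 0.9 pp per year, so the ratio doubles every 70/0.9 ≈ 77.78 years.
In 78 years that's 1.00 doublings: 2^1.00 ≈ 2.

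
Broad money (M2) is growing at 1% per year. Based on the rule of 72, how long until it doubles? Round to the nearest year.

Doubling time ≈ 72 / 1 = 72.00 years.

approximately 72 years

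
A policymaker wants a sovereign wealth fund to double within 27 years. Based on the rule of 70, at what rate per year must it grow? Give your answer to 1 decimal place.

70 / 27 ≈ 2.59, so about 2.6% per year.

around 2.6%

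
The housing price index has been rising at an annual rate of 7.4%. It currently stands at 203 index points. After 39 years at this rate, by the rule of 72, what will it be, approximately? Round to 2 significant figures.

≈ 3300 index points

Doubling time ≈ 72/7.4 = 9.73 years.
39 years is 39/9.73 ≈ 4.01 doublings, a factor of 2^4.01 ≈ 16.11.
203 × 16.11 ≈ 3300 index points.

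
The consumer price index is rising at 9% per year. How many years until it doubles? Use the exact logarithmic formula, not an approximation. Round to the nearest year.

8 years

t = ln(2) / ln(1 + 0.09) = 0.6931 / 0.086178 ≈ 8.04.
≈ 8 years.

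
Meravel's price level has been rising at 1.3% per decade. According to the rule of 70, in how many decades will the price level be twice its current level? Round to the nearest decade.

Doubling time ≈ 70 / 1.3 = 53.85 decades.

approximately 54 decades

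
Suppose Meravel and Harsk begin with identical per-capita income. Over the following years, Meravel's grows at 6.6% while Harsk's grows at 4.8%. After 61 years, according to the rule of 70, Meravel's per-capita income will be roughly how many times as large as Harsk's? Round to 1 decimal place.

approximately 3.0 times

Rate gap = 6.6% − 4.8% = 1.8 points.
The ratio doubles every 70/1.8 ≈ 38.89 years.
61/38.89 ≈ 1.57 doublings → ratio ≈ 2^1.57 ≈ 3.0.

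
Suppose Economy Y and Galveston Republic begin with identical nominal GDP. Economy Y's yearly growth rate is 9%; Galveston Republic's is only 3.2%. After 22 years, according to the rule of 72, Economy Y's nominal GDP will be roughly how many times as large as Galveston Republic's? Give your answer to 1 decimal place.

approximately 3.4 times

Only the 5.8-point difference matters.
72/5.8 ≈ 12.41 years per doubling of the ratio; 22 years gives 1.77 doublings, so ≈ 3.4×.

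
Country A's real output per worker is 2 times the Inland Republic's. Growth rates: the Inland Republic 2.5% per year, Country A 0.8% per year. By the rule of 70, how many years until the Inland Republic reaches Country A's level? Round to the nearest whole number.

the Inland Republic gains on Country A at 2.5% − 0.8% = 1.7 points a year.
At that relative rate the gap halves every 70/1.7 ≈ 41.18 years.
A 2 times gap closes after 1 halving: 1 × 41.18 ≈ 41 years.

41 years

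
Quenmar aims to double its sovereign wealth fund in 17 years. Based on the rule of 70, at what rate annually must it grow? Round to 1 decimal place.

70 / 17 ≈ 4.12, so about 4.1% annually.

about 4.1% annually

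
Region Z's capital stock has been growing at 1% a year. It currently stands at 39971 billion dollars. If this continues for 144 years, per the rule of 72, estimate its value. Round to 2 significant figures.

roughly 160000 billion dollars

Doubling time ≈ 72/1 = 72.00 years.
144 years is 144/72.00 ≈ 2.00 doublings, a factor of 2^2.00 ≈ 4.00.
39971 × 4.00 ≈ 160000 billion dollars.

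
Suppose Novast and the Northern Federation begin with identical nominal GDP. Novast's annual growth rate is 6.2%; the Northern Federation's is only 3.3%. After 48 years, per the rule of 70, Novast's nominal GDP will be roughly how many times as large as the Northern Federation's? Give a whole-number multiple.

Rate gap = 6.2% − 3.3% = 2.9 points.
The ratio doubles every 70/2.9 ≈ 24.14 years.
48/24.14 ≈ 1.99 doublings → ratio ≈ 2^1.99 ≈ 4.

roughly 4 times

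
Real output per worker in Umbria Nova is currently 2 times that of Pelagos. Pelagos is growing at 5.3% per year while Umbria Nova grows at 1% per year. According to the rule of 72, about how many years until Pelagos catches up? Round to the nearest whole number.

17 years

What matters is the difference: 4.3 pp.
Rule of 72 on the gap: the ratio halves every 72/4.3 ≈ 16.74 years.
A 2 times gap closes after 1 halving: 1 × 16.74 ≈ 17 years.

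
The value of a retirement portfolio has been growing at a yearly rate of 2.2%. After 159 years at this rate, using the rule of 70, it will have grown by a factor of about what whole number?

Doubling time ≈ 70/2.2 = 31.82 years.
159/31.82 ≈ 5 doublings, so about 2^5 = 32×.

roughly 32 times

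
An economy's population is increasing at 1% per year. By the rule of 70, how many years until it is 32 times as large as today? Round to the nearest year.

Doubling time ≈ 70/1 = 70.00 years.
Getting to 32× needs 5 doublings: 5 × 70.00 ≈ 350 years.

≈ 350 years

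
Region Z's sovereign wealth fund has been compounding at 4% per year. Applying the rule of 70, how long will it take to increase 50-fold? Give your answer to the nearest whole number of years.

about 99 years

Doubling time ≈ 70/4 = 17.50 years.
Reaching 50× takes log₂(50) ≈ 5.64 doublings.
5.64 × 17.50 ≈ 99 years.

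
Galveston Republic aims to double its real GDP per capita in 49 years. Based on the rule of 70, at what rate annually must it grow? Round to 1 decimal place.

70 / 49 ≈ 1.43, so about 1.4% annually.

around 1.4% annually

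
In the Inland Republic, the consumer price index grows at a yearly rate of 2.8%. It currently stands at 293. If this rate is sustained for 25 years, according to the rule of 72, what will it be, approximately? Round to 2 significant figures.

≈ 570

It doubles every 72/2.8 ≈ 25.71 years, so 25 years is 0.97 doublings.
2^0.97 ≈ 1.96; 293 × 1.96 ≈ 570.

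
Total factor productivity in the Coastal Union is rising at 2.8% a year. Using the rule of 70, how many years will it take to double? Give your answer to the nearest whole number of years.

≈ 25 years

At 2.8%, doubling takes about 70/2.8 = 25.00 years.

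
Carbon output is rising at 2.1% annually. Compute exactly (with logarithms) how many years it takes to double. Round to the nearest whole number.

t = ln(2) / ln(1 + 0.021) = 0.6931 / 0.020783 ≈ 33.35.
≈ 33 years.

33 years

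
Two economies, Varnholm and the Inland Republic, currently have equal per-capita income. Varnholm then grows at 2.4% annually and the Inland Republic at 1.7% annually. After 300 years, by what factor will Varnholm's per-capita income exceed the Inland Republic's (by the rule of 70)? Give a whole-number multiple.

approximately 8 times

Rate gap = 2.4% − 1.7% = 0.7 points.
The ratio doubles every 70/0.7 ≈ 100.00 years.
300/100.00 ≈ 3.00 doublings → ratio ≈ 2^3.00 ≈ 8.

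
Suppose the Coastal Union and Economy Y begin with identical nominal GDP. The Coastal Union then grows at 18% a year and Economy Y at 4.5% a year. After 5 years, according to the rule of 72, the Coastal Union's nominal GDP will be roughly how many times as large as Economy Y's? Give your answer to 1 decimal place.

the Coastal Union pulls ahead at 13.5 pp per year, so the ratio doubles every 72/13.5 ≈ 5.33 years.
In 5 years that's 0.94 doublings: 2^0.94 ≈ 1.9.

≈ 1.9 times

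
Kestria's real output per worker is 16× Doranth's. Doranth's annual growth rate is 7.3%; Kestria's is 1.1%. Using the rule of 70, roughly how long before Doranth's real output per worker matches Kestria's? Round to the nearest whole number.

What matters is the difference: 6.2 pp.
Rule of 70 on the gap: the ratio halves every 70/6.2 ≈ 11.29 years.
A 16× gap closes after 4 halvings: 4 × 11.29 ≈ 45 years.

approximately 45 years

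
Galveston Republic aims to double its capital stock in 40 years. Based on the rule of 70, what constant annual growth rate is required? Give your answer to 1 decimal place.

70 / 40 ≈ 1.75, so about 1.8% a year.

about 1.8% a year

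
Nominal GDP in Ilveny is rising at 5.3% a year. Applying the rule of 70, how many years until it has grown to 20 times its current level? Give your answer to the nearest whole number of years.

about 57 years

At 5.3% it doubles every 70/5.3 ≈ 13.21 years.
Reaching 20× takes log₂(20) ≈ 4.32 doublings.
4.32 × 13.21 ≈ 57 years.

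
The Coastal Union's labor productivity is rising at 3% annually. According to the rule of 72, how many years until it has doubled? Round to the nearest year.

around 24 years

At 3%, doubling takes about 72/3 = 24.00 years.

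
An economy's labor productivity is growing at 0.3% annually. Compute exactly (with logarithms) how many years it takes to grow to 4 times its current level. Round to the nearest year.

t = ln(4) / ln(1 + 0.003) = 1.3863 / 0.002996 ≈ 462.72.
≈ 463 years.

463 years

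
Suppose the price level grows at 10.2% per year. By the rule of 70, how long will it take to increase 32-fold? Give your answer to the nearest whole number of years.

Doubling time ≈ 70/10.2 = 6.86 years.
Getting to 32× needs 5 doublings: 5 × 6.86 ≈ 34 years.

around 34 years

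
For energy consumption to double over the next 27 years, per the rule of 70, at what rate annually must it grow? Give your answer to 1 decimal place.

70 / 27 ≈ 2.59, so about 2.6% annually.

around 2.6%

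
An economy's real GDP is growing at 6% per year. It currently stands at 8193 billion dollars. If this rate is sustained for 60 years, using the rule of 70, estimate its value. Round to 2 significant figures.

Doubling time ≈ 70/6 = 11.67 years.
60 years is 60/11.67 ≈ 5.14 doublings, a factor of 2^5.14 ≈ 35.26.
8193 × 35.26 ≈ 290000 billion dollars.

approximately 290000 billion dollars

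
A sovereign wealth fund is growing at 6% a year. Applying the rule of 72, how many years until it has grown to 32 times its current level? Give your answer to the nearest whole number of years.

≈ 60 years

At 6% it doubles every 72/6 ≈ 12.00 years.
Getting to 32× needs 5 doublings: 5 × 12.00 ≈ 60 years.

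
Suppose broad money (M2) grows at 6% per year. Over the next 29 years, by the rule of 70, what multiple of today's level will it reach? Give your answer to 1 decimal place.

roughly 5.6 times

Doubles every ≈ 11.67 years (70/6).
29 years is 2.49 doublings; 2^2.49 ≈ 5.6×.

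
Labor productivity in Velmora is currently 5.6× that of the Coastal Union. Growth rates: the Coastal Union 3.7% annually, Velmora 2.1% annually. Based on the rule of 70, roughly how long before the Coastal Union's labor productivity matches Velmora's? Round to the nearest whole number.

approximately 109 years

the Coastal Union gains on Velmora at 3.7% − 2.1% = 1.6 points a year.
At that relative rate the gap halves every 70/1.6 ≈ 43.75 years.
A 5.6× gap takes log₂(5.6) ≈ 2.49 halvings to close: 2.49 × 43.75 ≈ 109 years.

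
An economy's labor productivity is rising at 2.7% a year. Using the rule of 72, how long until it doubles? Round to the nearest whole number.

At 2.7%, doubling takes about 72/2.7 = 26.67 years.

approximately 27 years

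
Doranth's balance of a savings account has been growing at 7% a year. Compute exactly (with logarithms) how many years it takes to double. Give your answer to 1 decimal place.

t = ln(2) / ln(1 + 0.07) = 0.6931 / 0.067659 ≈ 10.24.

10.2 years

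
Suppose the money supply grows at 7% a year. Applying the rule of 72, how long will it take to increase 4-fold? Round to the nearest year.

roughly 21 years

Doubling time ≈ 72/7 = 10.29 years.
4 = 2^2, so 2 doublings → 21 years.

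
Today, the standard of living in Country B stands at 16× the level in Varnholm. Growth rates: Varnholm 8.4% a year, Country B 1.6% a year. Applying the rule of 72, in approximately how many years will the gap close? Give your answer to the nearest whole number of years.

roughly 42 years

The growth-rate gap is 8.4% − 1.6% = 6.8 percentage points.
So the ratio between them halves every 72/6.8 ≈ 10.59 years.
A 16× gap closes after 4 halvings: 4 × 10.59 ≈ 42 years.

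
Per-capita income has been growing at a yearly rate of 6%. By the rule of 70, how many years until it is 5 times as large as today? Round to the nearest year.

At 6% it doubles every 70/6 ≈ 11.67 years.
Reaching 5× takes log₂(5) ≈ 2.32 doublings.
2.32 × 11.67 ≈ 27 years.

≈ 27 years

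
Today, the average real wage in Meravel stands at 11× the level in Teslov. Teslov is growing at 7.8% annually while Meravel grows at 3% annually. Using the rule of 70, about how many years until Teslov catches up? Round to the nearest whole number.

What matters is the difference: 4.8 pp.
Rule of 70 on the gap: the ratio halves every 70/4.8 ≈ 14.58 years.
An 11× gap takes log₂(11) ≈ 3.46 halvings to close: 3.46 × 14.58 ≈ 50 years.

50 years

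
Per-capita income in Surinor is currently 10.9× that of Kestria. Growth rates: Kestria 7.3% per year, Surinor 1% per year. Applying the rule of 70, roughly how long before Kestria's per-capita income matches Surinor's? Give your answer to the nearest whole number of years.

roughly 38 years

The growth-rate gap is 7.3% − 1% = 6.3 percentage points.
So the ratio between them halves every 70/6.3 ≈ 11.11 years.
A 10.9× gap takes log₂(10.9) ≈ 3.45 halvings to close: 3.45 × 11.11 ≈ 38 years.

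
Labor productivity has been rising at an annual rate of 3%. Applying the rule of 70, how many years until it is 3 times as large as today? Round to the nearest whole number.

Doubling time ≈ 70/3 = 23.33 years.
3× is log₂ 3 ≈ 1.58 doublings, so ≈ 1.58 × 23.33 = 37 years.

about 37 years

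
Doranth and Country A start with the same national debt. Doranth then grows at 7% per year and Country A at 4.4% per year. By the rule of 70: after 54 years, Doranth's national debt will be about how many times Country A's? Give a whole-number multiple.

4 times

Only the 2.6-point difference matters.
70/2.6 ≈ 26.92 years per doubling of the ratio; 54 years gives 2.01 doublings, so ≈ 4×.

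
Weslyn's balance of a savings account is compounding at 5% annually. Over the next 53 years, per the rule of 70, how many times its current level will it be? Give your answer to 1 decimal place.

Doubles every ≈ 14.00 years (70/5).
53 years is 3.79 doublings; 2^3.79 ≈ 13.8×.

13.8 times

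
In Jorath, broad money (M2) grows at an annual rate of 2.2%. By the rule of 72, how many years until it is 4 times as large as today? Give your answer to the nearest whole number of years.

Doubling time ≈ 72/2.2 = 32.73 years.
4 = 2^2, so 2 doublings → 65 years.

roughly 65 years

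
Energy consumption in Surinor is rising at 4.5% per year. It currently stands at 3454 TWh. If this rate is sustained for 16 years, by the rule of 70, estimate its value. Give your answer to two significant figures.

approximately 7000 TWh

Doubling time ≈ 70/4.5 = 15.56 years.
16 years is 16/15.56 ≈ 1.03 doublings, a factor of 2^1.03 ≈ 2.04.
3454 × 2.04 ≈ 7000 TWh.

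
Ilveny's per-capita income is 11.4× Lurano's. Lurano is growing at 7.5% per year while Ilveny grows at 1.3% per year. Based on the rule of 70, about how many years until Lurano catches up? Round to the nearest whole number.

around 40 years

Lurano gains on Ilveny at 7.5% − 1.3% = 6.2 points a year.
At that relative rate the gap halves every 70/6.2 ≈ 11.29 years.
An 11.4× gap takes log₂(11.4) ≈ 3.51 halvings to close: 3.51 × 11.29 ≈ 40 years.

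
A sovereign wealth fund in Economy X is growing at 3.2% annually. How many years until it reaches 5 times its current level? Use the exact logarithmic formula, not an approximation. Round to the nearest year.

t = ln(5) / ln(1 + 0.032) = 1.6094 / 0.031499 ≈ 51.09.
≈ 51 years.

51 years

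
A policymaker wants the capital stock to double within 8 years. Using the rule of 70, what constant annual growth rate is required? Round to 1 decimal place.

around 8.8% annually

70 / 8 ≈ 8.75, so about 8.8% annually.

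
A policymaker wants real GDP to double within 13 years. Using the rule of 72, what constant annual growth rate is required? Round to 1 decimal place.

72 / 13 ≈ 5.54, so about 5.5% annually.

about 5.5%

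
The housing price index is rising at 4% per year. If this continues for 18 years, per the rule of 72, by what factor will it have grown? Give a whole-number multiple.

2 times

Doubling time ≈ 72/4 = 18.00 years.
18/18.00 ≈ 1 doubling, so about 2^1 = 2×.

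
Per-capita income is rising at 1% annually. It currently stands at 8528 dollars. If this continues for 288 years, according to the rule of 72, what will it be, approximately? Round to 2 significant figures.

about 140000 dollars

Doubling time ≈ 72/1 = 72.00 years.
288 years is 288/72.00 ≈ 4.00 doublings, a factor of 2^4.00 ≈ 16.00.
8528 × 16.00 ≈ 140000 dollars.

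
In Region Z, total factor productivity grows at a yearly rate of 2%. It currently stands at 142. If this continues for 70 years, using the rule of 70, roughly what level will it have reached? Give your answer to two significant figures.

around 570

Doubling time ≈ 70/2 = 35.00 years.
70 years is 70/35.00 ≈ 2.00 doublings, a factor of 2^2.00 ≈ 4.00.
142 × 4.00 ≈ 570.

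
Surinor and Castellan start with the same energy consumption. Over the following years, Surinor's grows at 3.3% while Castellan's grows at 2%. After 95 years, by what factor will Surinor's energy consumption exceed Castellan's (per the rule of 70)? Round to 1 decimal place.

about 3.4 times

Only the 1.3-point difference matters.
70/1.3 ≈ 53.85 years per doubling of the ratio; 95 years gives 1.76 doublings, so ≈ 3.4×.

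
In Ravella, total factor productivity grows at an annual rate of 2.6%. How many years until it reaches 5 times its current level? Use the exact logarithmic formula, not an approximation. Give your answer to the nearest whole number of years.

63 years

t = ln(5) / ln(1 + 0.026) = 1.6094 / 0.025668 ≈ 62.70.
≈ 63 years.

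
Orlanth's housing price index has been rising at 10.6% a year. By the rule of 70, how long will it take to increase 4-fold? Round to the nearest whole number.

Doubling time ≈ 70/10.6 = 6.60 years.
Getting to 4× needs 2 doublings: 2 × 6.60 ≈ 13 years.

about 13 years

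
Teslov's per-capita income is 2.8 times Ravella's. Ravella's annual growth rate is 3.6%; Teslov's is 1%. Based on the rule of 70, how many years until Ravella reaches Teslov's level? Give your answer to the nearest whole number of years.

Ravella gains on Teslov at 3.6% − 1% = 2.6 points a year.
At that relative rate the gap halves every 70/2.6 ≈ 26.92 years.
A 2.8 times gap takes log₂(2.8) ≈ 1.49 halvings to close: 1.49 × 26.92 ≈ 40 years.

about 40 years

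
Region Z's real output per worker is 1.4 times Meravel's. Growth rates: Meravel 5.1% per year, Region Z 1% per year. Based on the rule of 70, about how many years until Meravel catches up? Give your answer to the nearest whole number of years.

around 8 years

Meravel gains on Region Z at 5.1% − 1% = 4.1 points a year.
At that relative rate the gap halves every 70/4.1 ≈ 17.07 years.
A 1.4 times gap takes log₂(1.4) ≈ 0.49 halvings to close: 0.49 × 17.07 ≈ 8 years.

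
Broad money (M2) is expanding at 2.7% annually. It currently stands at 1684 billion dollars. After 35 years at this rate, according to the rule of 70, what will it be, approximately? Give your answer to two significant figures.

about 4300 billion dollars

Doubling time ≈ 70/2.7 = 25.93 years.
35 years is 35/25.93 ≈ 1.35 doublings, a factor of 2^1.35 ≈ 2.55.
1684 × 2.55 ≈ 4300 billion dollars.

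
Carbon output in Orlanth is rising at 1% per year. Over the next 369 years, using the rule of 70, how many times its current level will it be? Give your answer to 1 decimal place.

Doubles every ≈ 70.00 years (70/1).
369 years is 5.27 doublings; 2^5.27 ≈ 38.6×.

about 38.6 times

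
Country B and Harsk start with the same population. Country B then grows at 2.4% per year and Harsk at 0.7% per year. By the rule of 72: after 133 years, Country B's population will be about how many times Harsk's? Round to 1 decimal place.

about 8.8 times

Only the 1.7-point difference matters.
72/1.7 ≈ 42.35 years per doubling of the ratio; 133 years gives 3.14 doublings, so ≈ 8.8×.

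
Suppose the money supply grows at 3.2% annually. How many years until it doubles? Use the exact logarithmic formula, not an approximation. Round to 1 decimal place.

t = ln(2) / ln(1 + 0.032) = 0.6931 / 0.031499 ≈ 22.00.

22.0 years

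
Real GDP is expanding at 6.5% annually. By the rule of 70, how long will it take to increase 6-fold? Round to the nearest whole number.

roughly 28 years

Doubling time ≈ 70/6.5 = 10.77 years.
6× is log₂ 6 ≈ 2.58 doublings, so ≈ 2.58 × 10.77 = 28 years.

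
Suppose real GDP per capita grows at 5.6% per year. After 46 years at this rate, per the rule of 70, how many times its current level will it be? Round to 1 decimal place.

Doubles every ≈ 12.50 years (70/5.6).
46 years is 3.68 doublings; 2^3.68 ≈ 12.8×.

roughly 12.8 times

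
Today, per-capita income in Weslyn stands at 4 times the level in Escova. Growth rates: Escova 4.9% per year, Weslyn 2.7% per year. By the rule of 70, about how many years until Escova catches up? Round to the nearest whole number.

around 64 years

What matters is the difference: 2.2 pp.
Rule of 70 on the gap: the ratio halves every 70/2.2 ≈ 31.82 years.
A 4 times gap closes after 2 halvings: 2 × 31.82 ≈ 64 years.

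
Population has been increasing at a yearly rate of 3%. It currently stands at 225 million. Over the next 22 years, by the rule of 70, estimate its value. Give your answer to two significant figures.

Doubling time ≈ 70/3 = 23.33 years.
22 years is 22/23.33 ≈ 0.94 doublings, a factor of 2^0.94 ≈ 1.92.
225 × 1.92 ≈ 430 million.

about 430 million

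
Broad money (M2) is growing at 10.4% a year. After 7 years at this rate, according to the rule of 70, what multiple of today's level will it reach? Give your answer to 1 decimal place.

around 2.1 times

Doubling time ≈ 70/10.4 = 6.73 years.
7 years / 6.73 ≈ 1.04 doublings → factor 2^1.04 ≈ 2.1.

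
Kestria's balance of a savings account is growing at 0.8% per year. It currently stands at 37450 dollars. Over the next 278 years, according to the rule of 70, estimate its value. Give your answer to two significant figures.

about 340000 dollars

Doubling time ≈ 70/0.8 = 87.50 years.
278 years is 278/87.50 ≈ 3.18 doublings, a factor of 2^3.18 ≈ 9.06.
37450 × 9.06 ≈ 340000 dollars.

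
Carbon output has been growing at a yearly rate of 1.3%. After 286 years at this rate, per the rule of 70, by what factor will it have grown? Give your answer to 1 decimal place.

about 39.7 times

Doubling time ≈ 70/1.3 = 53.85 years.
286 years / 53.85 ≈ 5.31 doublings → factor 2^5.31 ≈ 39.7.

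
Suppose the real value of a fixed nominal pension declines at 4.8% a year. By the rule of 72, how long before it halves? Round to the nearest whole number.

about 15 years

Halving time ≈ 72 / 4.8 = 15.00 → 15 years.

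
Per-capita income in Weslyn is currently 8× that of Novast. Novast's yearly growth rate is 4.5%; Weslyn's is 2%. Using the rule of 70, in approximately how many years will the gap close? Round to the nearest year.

approximately 84 years

Novast gains on Weslyn at 4.5% − 2% = 2.5 points a year.
At that relative rate the gap halves every 70/2.5 ≈ 28.00 years.
An 8× gap closes after 3 halvings: 3 × 28.00 ≈ 84 years.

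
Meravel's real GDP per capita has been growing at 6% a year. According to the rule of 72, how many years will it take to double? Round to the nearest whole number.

about 12 years

Doubling time ≈ 72 / 6 = 12.00 years.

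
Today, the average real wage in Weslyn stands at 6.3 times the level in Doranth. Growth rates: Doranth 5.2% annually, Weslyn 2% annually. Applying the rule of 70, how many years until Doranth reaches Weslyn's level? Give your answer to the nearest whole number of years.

about 58 years

What matters is the difference: 3.2 pp.
Rule of 70 on the gap: the ratio halves every 70/3.2 ≈ 21.88 years.
A 6.3 times gap takes log₂(6.3) ≈ 2.66 halvings to close: 2.66 × 21.88 ≈ 58 years.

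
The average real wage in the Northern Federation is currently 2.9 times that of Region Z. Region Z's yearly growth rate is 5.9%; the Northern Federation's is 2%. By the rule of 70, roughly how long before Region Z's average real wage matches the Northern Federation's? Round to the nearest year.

The growth-rate gap is 5.9% − 2% = 3.9 percentage points.
So the ratio between them halves every 70/3.9 ≈ 17.95 years.
A 2.9 times gap takes log₂(2.9) ≈ 1.54 halvings to close: 1.54 × 17.95 ≈ 28 years.

≈ 28 years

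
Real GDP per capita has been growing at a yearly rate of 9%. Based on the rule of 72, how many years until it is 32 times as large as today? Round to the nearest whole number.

40 years

Doubling time ≈ 72/9 = 8.00 years.
32× is 5 doublings, so 5 × 8.00 ≈ 40 years.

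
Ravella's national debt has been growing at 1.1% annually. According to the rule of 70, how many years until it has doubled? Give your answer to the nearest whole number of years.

70/1.1 ≈ 63.64, so it doubles roughly every 64 years.

approximately 64 years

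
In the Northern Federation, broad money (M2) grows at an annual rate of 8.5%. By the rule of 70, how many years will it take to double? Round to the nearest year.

approximately 8 years

At 8.5%, doubling takes about 70/8.5 = 8.24 years.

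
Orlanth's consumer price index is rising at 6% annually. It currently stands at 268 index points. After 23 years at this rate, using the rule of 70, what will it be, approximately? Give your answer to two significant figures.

It doubles every 70/6 ≈ 11.67 years, so 23 years is 1.97 doublings.
2^1.97 ≈ 3.92; 268 × 3.92 ≈ 1100 index points.

≈ 1100 index points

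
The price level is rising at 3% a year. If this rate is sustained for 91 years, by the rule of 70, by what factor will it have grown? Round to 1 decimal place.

Doubling time ≈ 70/3 = 23.33 years.
91 years / 23.33 ≈ 3.90 doublings → factor 2^3.90 ≈ 14.9.

around 14.9 times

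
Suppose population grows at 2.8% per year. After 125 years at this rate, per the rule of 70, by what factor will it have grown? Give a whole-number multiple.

At 2.8% one doubling takes ≈ 25.00 years; 125 years is 5 of them, so ×32.

about 32 times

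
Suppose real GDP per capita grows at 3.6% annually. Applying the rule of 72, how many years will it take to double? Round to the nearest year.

72/3.6 ≈ 20.00, so it doubles roughly every 20 years.

roughly 20 years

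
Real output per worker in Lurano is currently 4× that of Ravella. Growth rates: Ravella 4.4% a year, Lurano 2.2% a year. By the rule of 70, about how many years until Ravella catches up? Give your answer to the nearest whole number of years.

What matters is the difference: 2.2 pp.
Rule of 70 on the gap: the ratio halves every 70/2.2 ≈ 31.82 years.
A 4× gap closes after 2 halvings: 2 × 31.82 ≈ 64 years.

around 64 years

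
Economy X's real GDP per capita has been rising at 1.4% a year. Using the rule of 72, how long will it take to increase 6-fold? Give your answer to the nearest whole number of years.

One doubling takes 72/1.4 = 51.43 years.
6× is log₂ 6 ≈ 2.58 doublings, so ≈ 2.58 × 51.43 = 133 years.

roughly 133 years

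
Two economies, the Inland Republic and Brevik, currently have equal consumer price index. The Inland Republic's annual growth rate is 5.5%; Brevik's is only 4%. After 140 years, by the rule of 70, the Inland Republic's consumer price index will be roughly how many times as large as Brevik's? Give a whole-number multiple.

the Inland Republic pulls ahead at 1.5 pp per year, so the ratio doubles every 70/1.5 ≈ 46.67 years.
In 140 years that's 3.00 doublings: 2^3.00 ≈ 8.

about 8 times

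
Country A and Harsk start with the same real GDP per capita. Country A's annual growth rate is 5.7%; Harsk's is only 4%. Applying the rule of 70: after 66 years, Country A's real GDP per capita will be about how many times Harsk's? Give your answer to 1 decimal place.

Country A pulls ahead at 1.7 pp per year, so the ratio doubles every 70/1.7 ≈ 41.18 years.
In 66 years that's 1.60 doublings: 2^1.60 ≈ 3.0.

approximately 3.0 times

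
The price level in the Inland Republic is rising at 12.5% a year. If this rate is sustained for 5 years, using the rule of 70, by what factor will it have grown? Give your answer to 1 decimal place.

approximately 1.9 times

Doubling time ≈ 70/12.5 = 5.60 years.
5 years / 5.60 ≈ 0.89 doublings → factor 2^0.89 ≈ 1.9.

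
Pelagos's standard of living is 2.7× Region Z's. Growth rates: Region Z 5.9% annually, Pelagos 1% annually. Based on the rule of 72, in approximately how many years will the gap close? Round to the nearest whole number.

≈ 21 years

What matters is the difference: 4.9 pp.
Rule of 72 on the gap: the ratio halves every 72/4.9 ≈ 14.69 years.
A 2.7× gap takes log₂(2.7) ≈ 1.43 halvings to close: 1.43 × 14.69 ≈ 21 years.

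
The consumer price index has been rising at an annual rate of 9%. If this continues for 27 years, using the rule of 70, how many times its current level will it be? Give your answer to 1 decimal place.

≈ 11.1 times

Doubles every ≈ 7.78 years (70/9).
27 years is 3.47 doublings; 2^3.47 ≈ 11.1×.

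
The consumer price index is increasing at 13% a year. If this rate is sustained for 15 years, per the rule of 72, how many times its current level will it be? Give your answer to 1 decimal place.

Doubling time ≈ 72/13 = 5.54 years.
15 years / 5.54 ≈ 2.71 doublings → factor 2^2.71 ≈ 6.5.

6.5 times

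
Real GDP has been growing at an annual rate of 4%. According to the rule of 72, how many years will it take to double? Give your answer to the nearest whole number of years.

18 years

At 4%, doubling takes about 72/4 = 18.00 years.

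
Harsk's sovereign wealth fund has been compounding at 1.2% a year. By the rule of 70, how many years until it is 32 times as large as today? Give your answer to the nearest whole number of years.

At 1.2% it doubles every 70/1.2 ≈ 58.33 years.
32 = 2^5, so 5 doublings → 292 years.

≈ 292 years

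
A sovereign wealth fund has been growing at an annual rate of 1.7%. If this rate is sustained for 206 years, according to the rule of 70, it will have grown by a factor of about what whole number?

Doubling time ≈ 70/1.7 = 41.18 years.
206/41.18 ≈ 5 doublings, so about 2^5 = 32×.

≈ 32 times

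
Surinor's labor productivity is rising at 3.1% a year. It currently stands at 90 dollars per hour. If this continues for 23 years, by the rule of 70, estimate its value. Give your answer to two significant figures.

approximately 180 dollars per hour

Doubling time ≈ 70/3.1 = 22.58 years.
23 years is 23/22.58 ≈ 1.02 doublings, a factor of 2^1.02 ≈ 2.03.
90 × 2.03 ≈ 180 dollars per hour.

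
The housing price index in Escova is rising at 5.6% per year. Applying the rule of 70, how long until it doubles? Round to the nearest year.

approximately 13 years

Doubling time ≈ 70 / 5.6 = 12.50 years.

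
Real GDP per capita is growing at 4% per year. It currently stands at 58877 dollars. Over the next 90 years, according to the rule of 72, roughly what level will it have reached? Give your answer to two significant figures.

approximately 1900000 dollars

Doubling time ≈ 72/4 = 18.00 years.
90 years is 90/18.00 ≈ 5.00 doublings, a factor of 2^5.00 ≈ 32.00.
58877 × 32.00 ≈ 1900000 dollars.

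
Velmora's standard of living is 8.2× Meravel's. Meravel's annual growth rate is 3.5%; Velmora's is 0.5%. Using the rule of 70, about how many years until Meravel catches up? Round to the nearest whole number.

71 years

The growth-rate gap is 3.5% − 0.5% = 3 percentage points.
So the ratio between them halves every 70/3 ≈ 23.33 years.
An 8.2× gap takes log₂(8.2) ≈ 3.04 halvings to close: 3.04 × 23.33 ≈ 71 years.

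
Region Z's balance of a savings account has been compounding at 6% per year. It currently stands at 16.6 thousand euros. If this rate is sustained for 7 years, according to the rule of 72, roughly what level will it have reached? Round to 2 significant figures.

roughly 25 thousand euros

It doubles every 72/6 ≈ 12.00 years, so 7 years is 0.58 doublings.
2^0.58 ≈ 1.49; 16.6 × 1.49 ≈ 25 thousand euros.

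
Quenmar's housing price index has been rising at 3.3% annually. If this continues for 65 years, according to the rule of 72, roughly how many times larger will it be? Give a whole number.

≈ 8 times

At 3.3% one doubling takes ≈ 21.82 years; 65 years is 3 of them, so ×8.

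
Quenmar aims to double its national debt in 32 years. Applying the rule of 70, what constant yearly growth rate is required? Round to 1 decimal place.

70 / 32 ≈ 2.19, so about 2.2% per year.

approximately 2.2%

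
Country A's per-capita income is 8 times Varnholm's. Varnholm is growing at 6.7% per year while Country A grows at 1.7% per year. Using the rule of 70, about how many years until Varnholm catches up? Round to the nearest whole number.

42 years

Varnholm gains on Country A at 6.7% − 1.7% = 5 points a year.
At that relative rate the gap halves every 70/5 ≈ 14.00 years.
An 8 times gap closes after 3 halvings: 3 × 14.00 ≈ 42 years.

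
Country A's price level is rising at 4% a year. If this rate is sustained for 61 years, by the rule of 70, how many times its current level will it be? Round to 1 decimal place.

about 11.2 times

Doubles every ≈ 17.50 years (70/4).
61 years is 3.49 doublings; 2^3.49 ≈ 11.2×.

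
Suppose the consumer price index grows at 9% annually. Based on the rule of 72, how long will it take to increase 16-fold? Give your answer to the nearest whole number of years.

At 9% it doubles every 72/9 ≈ 8.00 years.
16 = 2^4, so 4 doublings → 32 years.

about 32 years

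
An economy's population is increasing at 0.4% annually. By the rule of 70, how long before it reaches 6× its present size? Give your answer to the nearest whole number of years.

Doubling time ≈ 70/0.4 = 175.00 years.
6× is log₂ 6 ≈ 2.58 doublings, so ≈ 2.58 × 175.00 = 452 years.

about 452 years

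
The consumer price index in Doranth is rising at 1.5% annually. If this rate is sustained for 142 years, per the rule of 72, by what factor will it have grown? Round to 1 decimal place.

Doubles every ≈ 48.00 years (72/1.5).
142 years is 2.96 doublings; 2^2.96 ≈ 7.8×.

≈ 7.8 times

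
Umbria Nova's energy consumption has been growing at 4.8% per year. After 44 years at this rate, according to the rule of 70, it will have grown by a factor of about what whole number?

At 4.8% one doubling takes ≈ 14.58 years; 44 years is 3 of them, so ×8.

8 times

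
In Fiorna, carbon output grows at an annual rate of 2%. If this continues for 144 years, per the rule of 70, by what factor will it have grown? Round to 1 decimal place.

Doubles every ≈ 35.00 years (70/2).
144 years is 4.11 doublings; 2^4.11 ≈ 17.3×.

17.3 times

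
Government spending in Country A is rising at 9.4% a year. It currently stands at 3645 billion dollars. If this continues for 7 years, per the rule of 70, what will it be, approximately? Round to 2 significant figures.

Doubling time ≈ 70/9.4 = 7.45 years.
7 years is 7/7.45 ≈ 0.94 doublings, a factor of 2^0.94 ≈ 1.92.
3645 × 1.92 ≈ 7000 billion dollars.

≈ 7000 billion dollars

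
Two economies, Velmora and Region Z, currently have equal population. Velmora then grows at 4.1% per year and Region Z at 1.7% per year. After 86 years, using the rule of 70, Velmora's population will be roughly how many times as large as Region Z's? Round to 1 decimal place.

about 7.7 times

Only the 2.4-point difference matters.
70/2.4 ≈ 29.17 years per doubling of the ratio; 86 years gives 2.95 doublings, so ≈ 7.7×.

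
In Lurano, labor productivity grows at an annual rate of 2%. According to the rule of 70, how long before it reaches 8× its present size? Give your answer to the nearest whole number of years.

roughly 105 years

At 2% it doubles every 70/2 ≈ 35.00 years.
8 = 2^3, so 3 doublings → 105 years.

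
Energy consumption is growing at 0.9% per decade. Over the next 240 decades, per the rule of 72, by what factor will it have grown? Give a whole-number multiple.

Doubling time ≈ 72/0.9 = 80.00 decades.
240/80.00 ≈ 3 doublings, so about 2^3 = 8×.

≈ 8 times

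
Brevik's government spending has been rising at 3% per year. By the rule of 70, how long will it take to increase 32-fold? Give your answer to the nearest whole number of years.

≈ 117 years

Doubling time ≈ 70/3 = 23.33 years.
32 = 2^5, so 5 doublings → 117 years.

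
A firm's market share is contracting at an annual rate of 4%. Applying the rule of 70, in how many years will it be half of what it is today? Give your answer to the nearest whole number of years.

Halving time ≈ 70 / 4 = 17.50 → 18 years.

around 18 years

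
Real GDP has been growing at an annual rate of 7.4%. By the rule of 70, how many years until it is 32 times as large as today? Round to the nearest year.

roughly 47 years

At 7.4% it doubles every 70/7.4 ≈ 9.46 years.
Getting to 32× needs 5 doublings: 5 × 9.46 ≈ 47 years.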